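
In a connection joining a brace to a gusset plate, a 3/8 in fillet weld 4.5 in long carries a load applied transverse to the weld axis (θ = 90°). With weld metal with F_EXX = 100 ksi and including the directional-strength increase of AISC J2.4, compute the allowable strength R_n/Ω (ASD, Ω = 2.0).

t_e = 0.707 × 0.375 = 0.2651 in; A_we = 0.2651 × 4.5 = 1.193 in².
Directional factor: 1.0 + 0.5 sin^1.5(90°) = 1.5.
F_nw = 0.6 × 100 × 1.5 = 90 ksi.
R_n/Ω = (90 × 1.193) / 2.0 = 53.69 kip.

R_n/Ω ≈ 53.7 kip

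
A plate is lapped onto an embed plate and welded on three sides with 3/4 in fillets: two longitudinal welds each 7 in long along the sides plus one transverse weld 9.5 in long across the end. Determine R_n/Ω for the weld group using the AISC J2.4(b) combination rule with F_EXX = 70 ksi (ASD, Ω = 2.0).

R_n/Ω ≈ 291 kip

t_e = 0.707 × 0.75 = 0.5302 in.
R_nwl = 0.6 × 70 × 0.5302 × 14 = 311.8 kip (longitudinal, 2 welds).
R_nwt = 0.6 × 70 × 0.5302 × 9.5 = 211.6 kip (transverse, base value).
(i) R_nwl + R_nwt = 523.4 kip; (ii) 0.85 R_nwl + 1.5 R_nwt = 582.4 kip.
R_n = max = 582.4 kip [governs: (ii)]; R_n/Ω = 291.2 kip.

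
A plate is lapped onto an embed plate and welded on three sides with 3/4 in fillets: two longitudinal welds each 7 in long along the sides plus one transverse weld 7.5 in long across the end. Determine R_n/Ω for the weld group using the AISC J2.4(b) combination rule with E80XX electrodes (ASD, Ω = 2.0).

R_n/Ω ≈ 295 kips

E80XX → F_EXX = 80 ksi.
t_e = 0.707 × 0.75 = 0.5302 in.
R_nwl = 0.6 × 80 × 0.5302 × 14 = 356.3 kips (longitudinal, 2 welds).
R_nwt = 0.6 × 80 × 0.5302 × 7.5 = 190.9 kips (transverse, base value).
(i) R_nwl + R_nwt = 547.2 kips; (ii) 0.85 R_nwl + 1.5 R_nwt = 589.2 kips.
R_n = max = 589.2 kips [governs: (ii)]; R_n/Ω = 294.6 kips.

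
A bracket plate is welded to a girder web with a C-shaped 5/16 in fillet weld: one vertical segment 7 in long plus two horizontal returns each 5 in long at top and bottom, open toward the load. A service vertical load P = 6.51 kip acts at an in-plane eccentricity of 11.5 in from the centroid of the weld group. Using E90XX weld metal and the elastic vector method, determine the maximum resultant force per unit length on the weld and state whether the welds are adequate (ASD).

f_max ≈ 2.17 kip/in; adequate

E90XX → F_EXX = 90 ksi.
Total weld length L_w = 17 in. Treat welds as unit-width lines.
Centroid: x̄ = 2×5×2.5 / 17 = 1.471 in from the vertical weld.
Polar moment about centroid: J = I_x + I_y = [7³/12 + 2×5×3.5²] + [7×1.471² + 2(5³/12 + 5×1.029²)] = 197.7 in³.
Direct shear f_v = P/L_w = 6.51 / 17 = 0.3829 kip/in (vertical).
Torsion M = P·e = 6.51 × 11.5 = 74.865 kip·in.
Critical point at (x, y) = (3.529, 3.5) from centroid. f_tx = M·y/J = 1.326 kip/in; f_ty = M·x/J = 1.337 kip/in.
Resultant f_max = √[f_tx² + (f_v + f_ty)²] = √[1.326² + (0.3829 + 1.337)²] = 2.171 kip/in.
Capacity per unit length: r_n/Ω = (1/2.0) × 0.6 × 90 × (0.707 × 0.3125) = 5.965 kip/in.
2.171 ≤ 5.965 → adequate.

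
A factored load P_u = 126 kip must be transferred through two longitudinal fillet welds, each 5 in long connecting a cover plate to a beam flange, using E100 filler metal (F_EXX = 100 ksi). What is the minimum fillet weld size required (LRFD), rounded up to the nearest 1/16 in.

Total weld length L = 10 in.
Required throat t_e = P_u / (φ × 0.6 F_EXX × L) = 126 / (0.75 × 0.6 × 100 × 10) = 0.28 in.
Required leg w = t_e / 0.707 = 0.396 in → use 7/16 in.

w = 7/16 in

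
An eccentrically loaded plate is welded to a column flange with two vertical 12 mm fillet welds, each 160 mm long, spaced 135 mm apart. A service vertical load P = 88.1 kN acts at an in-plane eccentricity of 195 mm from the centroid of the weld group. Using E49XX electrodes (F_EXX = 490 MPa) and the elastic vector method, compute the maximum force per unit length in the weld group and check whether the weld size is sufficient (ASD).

Total weld length L_w = 320 mm. Treat welds as unit-width lines.
Polar moment about centroid: J = 2[d³/12 + d(b/2)²] = 2[160³/12 + 160×67.5²] = 2141000 mm³.
Direct shear f_v = P/L_w = 88.1×10³ / 320 = 275.3 N/mm (vertical).
Torsion M = P·e = 88.1×10³ × 195 = 17180000 N·mm.
Critical point at (x, y) = (67.5, 80) from centroid. f_tx = M·y/J = 642 N/mm; f_ty = M·x/J = 541.7 N/mm.
Resultant f_max = √[f_tx² + (f_v + f_ty)²] = √[642² + (275.3 + 541.7)²] = 1039 N/mm.
Capacity per unit length: r_n/Ω = (1/2.0) × 0.6 × 490 × (0.707 × 12) = 1247 N/mm.
1039 ≤ 1247 → adequate.

f_max ≈ 1040 N/mm; adequate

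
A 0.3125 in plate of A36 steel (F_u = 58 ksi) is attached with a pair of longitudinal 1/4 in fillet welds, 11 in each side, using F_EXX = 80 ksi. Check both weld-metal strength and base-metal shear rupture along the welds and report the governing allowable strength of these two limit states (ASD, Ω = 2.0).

R_n/Ω ≈ 93.3 kip (weld metal governs)

t_e = 0.707 × 0.25 = 0.1767 in; L = 22 in.
Weld metal: R_n/Ω = (1/2.0) × 0.6 × 80 × 0.1767 × 22 = 93.32 kip.
Base metal (shear rupture): R_n/Ω = (1/2.0) × 0.6 × 58 × 0.3125 × 22 = 119.6 kip.
Governing: weld metal.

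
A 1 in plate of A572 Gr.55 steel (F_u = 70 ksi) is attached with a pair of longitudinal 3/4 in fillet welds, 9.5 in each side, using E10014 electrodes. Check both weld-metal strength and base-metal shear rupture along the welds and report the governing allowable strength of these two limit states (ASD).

R_n/Ω ≈ 302 kip (weld metal governs)

E100XX → F_EXX = 100 ksi.
t_e = 0.707 × 0.75 = 0.5302 in; L = 19 in.
Weld metal: R_n/Ω = (1/2.0) × 0.6 × 100 × 0.5302 × 19 = 302.2 kip.
Base metal (shear rupture): R_n/Ω = (1/2.0) × 0.6 × 70 × 1 × 19 = 399 kip.
Governing: weld metal.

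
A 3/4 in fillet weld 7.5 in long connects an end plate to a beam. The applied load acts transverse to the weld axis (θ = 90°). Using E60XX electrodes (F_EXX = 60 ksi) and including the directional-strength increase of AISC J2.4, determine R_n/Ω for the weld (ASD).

t_e = 0.707 × 0.75 = 0.5302 in; A_we = 0.5302 × 7.5 = 3.977 in².
Directional factor: 1.0 + 0.5 sin^1.5(90°) = 1.5.
F_nw = 0.6 × 60 × 1.5 = 54 ksi.
R_n/Ω = (54 × 3.977) / 2.0 = 107.4 kip.

R_n/Ω ≈ 107 kip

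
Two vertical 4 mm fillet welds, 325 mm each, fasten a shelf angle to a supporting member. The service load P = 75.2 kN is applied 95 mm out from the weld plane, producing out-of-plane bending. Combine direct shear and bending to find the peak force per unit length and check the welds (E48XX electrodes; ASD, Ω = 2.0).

f_max ≈ 234 N/mm; adequate

E48XX → F_EXX = 480 MPa.
L_w = 2 × 325 = 650 mm; section modulus (unit throat) S = 2 × L²/6 = 35210 mm².
Direct shear f_v = P/L_w = 75.2×10³/650 = 115.7 N/mm.
Moment M = P × e = 75.2×10³ × 95 = 7144000 N·mm; bending f_b = M/S = 202.9 N/mm.
f_max = √(f_v² + f_b²) = √(115.7² + 202.9²) = 233.6 N/mm.
r_n/Ω = (1/2.0) × 0.6 × 480 × (0.707 × 4) = 407.2 N/mm → adequate.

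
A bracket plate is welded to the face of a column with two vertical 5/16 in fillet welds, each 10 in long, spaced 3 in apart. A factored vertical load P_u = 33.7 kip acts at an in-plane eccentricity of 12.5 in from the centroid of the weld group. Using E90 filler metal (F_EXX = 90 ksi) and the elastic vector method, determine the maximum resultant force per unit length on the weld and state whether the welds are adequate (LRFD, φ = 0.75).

f_max ≈ 11 kip/in; NOT adequate

Total weld length L_w = 20 in. Treat welds as unit-width lines.
Polar moment about centroid: J = 2[d³/12 + d(b/2)²] = 2[10³/12 + 10×1.5²] = 211.7 in³.
Direct shear f_v = P/L_w = 33.7 / 20 = 1.685 kip/in (vertical).
Torsion M = P·e = 33.7 × 12.5 = 421.25 kip·in.
Critical point at (x, y) = (1.5, 5) from centroid. f_tx = M·y/J = 9.951 kip/in; f_ty = M·x/J = 2.985 kip/in.
Resultant f_max = √[f_tx² + (f_v + f_ty)²] = √[9.951² + (1.685 + 2.985)²] = 10.99 kip/in.
Capacity per unit length: φr_n = 0.75 × 0.6 × 90 × (0.707 × 0.3125) = 8.948 kip/in.
10.99 > 8.948 → NOT adequate.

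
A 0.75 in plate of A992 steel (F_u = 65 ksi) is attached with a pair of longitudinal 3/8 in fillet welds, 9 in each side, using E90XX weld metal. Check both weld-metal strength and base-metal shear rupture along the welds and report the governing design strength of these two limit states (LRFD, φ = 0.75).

φR_n ≈ 193 kip (weld metal governs)

E90XX → F_EXX = 90 ksi.
t_e = 0.707 × 0.375 = 0.2651 in; L = 18 in.
Weld metal: φR_n = 0.75 × 0.6 × 90 × 0.2651 × 18 = 193.3 kip.
Base metal (shear rupture): φR_n = 0.75 × 0.6 × 65 × 0.75 × 18 = 394.9 kip.
Governing: weld metal.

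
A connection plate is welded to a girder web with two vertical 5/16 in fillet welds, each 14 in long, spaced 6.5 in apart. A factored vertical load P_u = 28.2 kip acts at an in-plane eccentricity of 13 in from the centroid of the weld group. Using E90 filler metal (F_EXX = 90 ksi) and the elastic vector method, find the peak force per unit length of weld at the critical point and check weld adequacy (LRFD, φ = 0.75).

Total weld length L_w = 28 in. Treat welds as unit-width lines.
Polar moment about centroid: J = 2[d³/12 + d(b/2)²] = 2[14³/12 + 14×3.25²] = 753.1 in³.
Direct shear f_v = P/L_w = 28.2 / 28 = 1.007 kip/in (vertical).
Torsion M = P·e = 28.2 × 13 = 366.6 kip·in.
Critical point at (x, y) = (3.25, 7) from centroid. f_tx = M·y/J = 3.408 kip/in; f_ty = M·x/J = 1.582 kip/in.
Resultant f_max = √[f_tx² + (f_v + f_ty)²] = √[3.408² + (1.007 + 1.582)²] = 4.28 kip/in.
Capacity per unit length: φr_n = 0.75 × 0.6 × 90 × (0.707 × 0.3125) = 8.948 kip/in.
4.28 ≤ 8.948 → adequate.

f_max ≈ 4.28 kip/in; adequate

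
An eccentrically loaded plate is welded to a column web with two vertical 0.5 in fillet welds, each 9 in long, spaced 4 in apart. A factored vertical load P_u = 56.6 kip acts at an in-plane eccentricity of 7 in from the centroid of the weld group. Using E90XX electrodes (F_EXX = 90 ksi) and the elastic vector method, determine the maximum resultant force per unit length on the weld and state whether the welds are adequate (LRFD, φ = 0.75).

f_max ≈ 11.7 kip/in; adequate

Total weld length L_w = 18 in. Treat welds as unit-width lines.
Polar moment about centroid: J = 2[d³/12 + d(b/2)²] = 2[9³/12 + 9×2²] = 193.5 in³.
Direct shear f_v = P/L_w = 56.6 / 18 = 3.144 kip/in (vertical).
Torsion M = P·e = 56.6 × 7 = 396.2 kip·in.
Critical point at (x, y) = (2, 4.5) from centroid. f_tx = M·y/J = 9.214 kip/in; f_ty = M·x/J = 4.095 kip/in.
Resultant f_max = √[f_tx² + (f_v + f_ty)²] = √[9.214² + (3.144 + 4.095)²] = 11.72 kip/in.
Capacity per unit length: φr_n = 0.75 × 0.6 × 90 × (0.707 × 0.5) = 14.32 kip/in.
11.72 ≤ 14.32 → adequate.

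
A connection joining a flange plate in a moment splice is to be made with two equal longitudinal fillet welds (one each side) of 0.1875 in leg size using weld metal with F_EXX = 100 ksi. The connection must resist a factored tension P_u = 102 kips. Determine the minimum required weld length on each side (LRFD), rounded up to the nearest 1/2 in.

L = 9 in on each side

Throat t_e = 0.707 × 0.1875 = 0.1326 in.
φr_n = 0.75 × 0.6 × 100 × 0.1326 = 5.965 kips/in.
L_req = P_u / φr_n = 102 / 5.965 = 17.1 in total.
Per side: 17.1 / 2 = 8.549 in.
Round up → use L = 9 in on each side.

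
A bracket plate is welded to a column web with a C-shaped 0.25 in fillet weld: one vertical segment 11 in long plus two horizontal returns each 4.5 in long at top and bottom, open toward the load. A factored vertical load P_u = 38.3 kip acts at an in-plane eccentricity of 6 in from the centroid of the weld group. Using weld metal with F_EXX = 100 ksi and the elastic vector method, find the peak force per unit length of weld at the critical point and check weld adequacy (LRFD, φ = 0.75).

f_max ≈ 4.84 kip/in; adequate

Total weld length L_w = 20 in. Treat welds as unit-width lines.
Centroid: x̄ = 2×4.5×2.25 / 20 = 1.012 in from the vertical weld.
Polar moment about centroid: J = I_x + I_y = [11³/12 + 2×4.5×5.5²] + [11×1.012² + 2(4.5³/12 + 4.5×1.238²)] = 423.4 in³.
Direct shear f_v = P/L_w = 38.3 / 20 = 1.915 kip/in (vertical).
Torsion M = P·e = 38.3 × 6 = 229.8 kip·in.
Critical point at (x, y) = (3.487, 5.5) from centroid. f_tx = M·y/J = 2.985 kip/in; f_ty = M·x/J = 1.893 kip/in.
Resultant f_max = √[f_tx² + (f_v + f_ty)²] = √[2.985² + (1.915 + 1.893)²] = 4.838 kip/in.
Capacity per unit length: φr_n = 0.75 × 0.6 × 100 × (0.707 × 0.25) = 7.954 kip/in.
4.838 ≤ 7.954 → adequate.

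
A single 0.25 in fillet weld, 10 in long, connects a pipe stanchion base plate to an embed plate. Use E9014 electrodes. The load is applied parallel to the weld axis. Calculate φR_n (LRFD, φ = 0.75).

φR_n ≈ 71.6 kips

E90XX → F_EXX = 90 ksi.
Effective throat t_e = 0.707 × 0.25 = 0.1767 in.
Total length L = 10 in; A_we = 0.1767 × 10 = 1.767 in².
F_nw = 0.6 F_EXX = 0.6 × 90 = 54 ksi.
φR_n = 0.75 × 54 × 1.767 = 71.58 kips.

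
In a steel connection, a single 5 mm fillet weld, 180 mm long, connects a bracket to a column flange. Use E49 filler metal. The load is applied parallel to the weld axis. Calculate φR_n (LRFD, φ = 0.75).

E49XX → F_EXX = 490 MPa.
Effective throat t_e = 0.707 × 5 = 3.535 mm.
Total length L = 180 mm; A_we = 3.535 × 180 = 636.3 mm².
F_nw = 0.6 F_EXX = 0.6 × 490 = 294 MPa.
φR_n = 0.75 × 294 × 636.3 × 10⁻³ = 140.3 kN.

φR_n ≈ 140 kN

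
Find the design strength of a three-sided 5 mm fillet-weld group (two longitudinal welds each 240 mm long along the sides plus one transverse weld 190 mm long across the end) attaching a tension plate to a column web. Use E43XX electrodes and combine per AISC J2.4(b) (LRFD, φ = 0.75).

E43XX → F_EXX = 430 MPa.
t_e = 0.707 × 5 = 3.535 mm.
R_nwl = 0.6 × 430 × 3.535 × 480 × 10⁻³ = 437.8 kN (longitudinal, 2 welds).
R_nwt = 0.6 × 430 × 3.535 × 190 × 10⁻³ = 173.3 kN (transverse, base value).
(i) R_nwl + R_nwt = 611.1 kN; (ii) 0.85 R_nwl + 1.5 R_nwt = 632 kN.
R_n = max = 632 kN [governs: (ii)]; φR_n = 474 kN.

φR_n ≈ 474 kN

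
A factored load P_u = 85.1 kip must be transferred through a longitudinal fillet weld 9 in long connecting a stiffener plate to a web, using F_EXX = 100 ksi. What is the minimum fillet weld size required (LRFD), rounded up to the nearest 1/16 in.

Total weld length L = 9 in.
Required throat t_e = P_u / (φ × 0.6 F_EXX × L) = 85.1 / (0.75 × 0.6 × 100 × 9) = 0.2101 in.
Required leg w = t_e / 0.707 = 0.2972 in → use 5/16 in.

w = 5/16 in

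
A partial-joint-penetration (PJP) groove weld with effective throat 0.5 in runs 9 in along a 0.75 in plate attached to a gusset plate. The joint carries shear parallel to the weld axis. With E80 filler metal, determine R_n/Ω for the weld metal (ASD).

E80XX → F_EXX = 80 ksi.
Effective throat (given) t_e = 0.5 in.
A_we = 0.5 × 9 = 4.5 in².
F_nw = 0.6 F_EXX = 48 ksi.
R_n/Ω = (48 × 4.5) / 2.0 = 108 kips.

R_n/Ω ≈ 108 kips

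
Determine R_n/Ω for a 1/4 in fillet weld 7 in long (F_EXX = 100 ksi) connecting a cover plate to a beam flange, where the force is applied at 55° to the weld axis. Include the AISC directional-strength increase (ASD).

R_n/Ω ≈ 50.9 kips

t_e = 0.707 × 0.25 = 0.1767 in; A_we = 0.1767 × 7 = 1.237 in².
Directional factor: 1.0 + 0.5 sin^1.5(55°) = 1.371.
F_nw = 0.6 × 100 × 1.371 = 82.24 ksi.
R_n/Ω = (82.24 × 1.237) / 2.0 = 50.88 kips.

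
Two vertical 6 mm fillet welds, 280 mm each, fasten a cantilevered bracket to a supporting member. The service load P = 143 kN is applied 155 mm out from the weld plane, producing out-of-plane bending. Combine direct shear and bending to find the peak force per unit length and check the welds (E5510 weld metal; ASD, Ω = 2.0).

E55XX → F_EXX = 550 MPa.
L_w = 2 × 280 = 560 mm; section modulus (unit throat) S = 2 × L²/6 = 26130 mm².
Direct shear f_v = P/L_w = 143×10³/560 = 255.4 N/mm.
Moment M = P × e = 143×10³ × 155 = 22165000 N·mm; bending f_b = M/S = 848.2 N/mm.
f_max = √(f_v² + f_b²) = √(255.4² + 848.2²) = 885.8 N/mm.
r_n/Ω = (1/2.0) × 0.6 × 550 × (0.707 × 6) = 699.9 N/mm → NOT adequate.

f_max ≈ 886 N/mm; NOT adequate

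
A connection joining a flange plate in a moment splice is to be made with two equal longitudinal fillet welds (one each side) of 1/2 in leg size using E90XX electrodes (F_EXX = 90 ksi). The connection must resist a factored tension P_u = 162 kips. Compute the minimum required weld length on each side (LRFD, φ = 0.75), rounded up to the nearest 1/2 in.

L = 6 in on each side

Throat t_e = 0.707 × 0.5 = 0.3535 in.
φr_n = 0.75 × 0.6 × 90 × 0.3535 = 14.32 kips/in.
L_req = P_u / φr_n = 162 / 14.32 = 11.32 in total.
Per side: 11.32 / 2 = 5.658 in.
Round up → use L = 6 in on each side.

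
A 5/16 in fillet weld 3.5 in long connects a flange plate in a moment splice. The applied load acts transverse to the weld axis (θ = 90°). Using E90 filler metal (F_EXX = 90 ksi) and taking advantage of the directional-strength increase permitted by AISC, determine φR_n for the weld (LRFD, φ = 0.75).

t_e = 0.707 × 0.3125 = 0.2209 in; A_we = 0.2209 × 3.5 = 0.7733 in².
Directional factor: 1.0 + 0.5 sin^1.5(90°) = 1.5.
F_nw = 0.6 × 90 × 1.5 = 81 ksi.
φR_n = 0.75 × 81 × 0.7733 = 46.98 kips.

φR_n ≈ 47 kips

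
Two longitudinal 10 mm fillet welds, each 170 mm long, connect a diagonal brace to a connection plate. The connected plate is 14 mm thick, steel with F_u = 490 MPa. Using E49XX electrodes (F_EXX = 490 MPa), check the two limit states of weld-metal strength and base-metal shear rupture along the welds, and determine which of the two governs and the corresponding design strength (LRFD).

t_e = 0.707 × 10 = 7.07 mm; L = 340 mm.
Weld metal: φR_n = 0.75 × 0.6 × 490 × 7.07 × 340 × 10⁻³ = 530 kN.
Base metal (shear rupture): φR_n = 0.75 × 0.6 × 490 × 14 × 340 × 10⁻³ = 1050 kN.
Governing: weld metal.

φR_n ≈ 530 kN (weld metal governs)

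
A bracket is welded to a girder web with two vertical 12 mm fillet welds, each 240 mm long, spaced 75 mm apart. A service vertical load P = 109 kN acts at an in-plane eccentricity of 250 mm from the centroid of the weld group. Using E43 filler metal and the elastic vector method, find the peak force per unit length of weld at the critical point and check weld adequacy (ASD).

E43XX → F_EXX = 430 MPa.
Total weld length L_w = 480 mm. Treat welds as unit-width lines.
Polar moment about centroid: J = 2[d³/12 + d(b/2)²] = 2[240³/12 + 240×37.5²] = 2979000 mm³.
Direct shear f_v = P/L_w = 109×10³ / 480 = 227.1 N/mm (vertical).
Torsion M = P·e = 109×10³ × 250 = 27250000 N·mm.
Critical point at (x, y) = (37.5, 120) from centroid. f_tx = M·y/J = 1098 N/mm; f_ty = M·x/J = 343 N/mm.
Resultant f_max = √[f_tx² + (f_v + f_ty)²] = √[1098² + (227.1 + 343)²] = 1237 N/mm.
Capacity per unit length: r_n/Ω = (1/2.0) × 0.6 × 430 × (0.707 × 12) = 1094 N/mm.
1237 > 1094 → NOT adequate.

f_max ≈ 1240 N/mm; NOT adequate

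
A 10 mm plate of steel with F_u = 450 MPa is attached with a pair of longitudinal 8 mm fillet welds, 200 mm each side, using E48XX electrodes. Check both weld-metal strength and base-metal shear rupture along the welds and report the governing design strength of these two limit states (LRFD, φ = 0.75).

φR_n ≈ 489 kN (weld metal governs)

E48XX → F_EXX = 480 MPa.
t_e = 0.707 × 8 = 5.656 mm; L = 400 mm.
Weld metal: φR_n = 0.75 × 0.6 × 480 × 5.656 × 400 × 10⁻³ = 488.7 kN.
Base metal (shear rupture): φR_n = 0.75 × 0.6 × 450 × 10 × 400 × 10⁻³ = 810 kN.
Governing: weld metal.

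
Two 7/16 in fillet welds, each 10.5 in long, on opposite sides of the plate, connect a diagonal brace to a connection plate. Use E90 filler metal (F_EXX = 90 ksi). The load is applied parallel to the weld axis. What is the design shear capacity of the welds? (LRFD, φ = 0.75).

Effective throat t_e = 0.707 × 0.4375 = 0.3093 in.
Total length L = 21 in; A_we = 0.3093 × 21 = 6.496 in².
F_nw = 0.6 F_EXX = 0.6 × 90 = 54 ksi.
φR_n = 0.75 × 54 × 6.496 = 263.1 kips.

φR_n ≈ 263 kips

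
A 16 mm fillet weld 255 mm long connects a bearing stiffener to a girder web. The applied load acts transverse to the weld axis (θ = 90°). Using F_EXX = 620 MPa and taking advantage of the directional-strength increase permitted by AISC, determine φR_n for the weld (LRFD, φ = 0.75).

t_e = 0.707 × 16 = 11.31 mm; A_we = 11.31 × 255 = 2885 mm².
Directional factor: 1.0 + 0.5 sin^1.5(90°) = 1.5.
F_nw = 0.6 × 620 × 1.5 = 558 MPa.
φR_n = 0.75 × 558 × 2885 × 10⁻³ = 1207 kN.

φR_n ≈ 1210 kN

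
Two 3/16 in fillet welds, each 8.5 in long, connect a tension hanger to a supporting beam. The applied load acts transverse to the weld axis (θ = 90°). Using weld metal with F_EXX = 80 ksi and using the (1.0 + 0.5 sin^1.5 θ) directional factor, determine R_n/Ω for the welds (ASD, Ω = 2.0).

R_n/Ω ≈ 81.1 kips

t_e = 0.707 × 0.1875 = 0.1326 in; A_we = 0.1326 × 17 = 2.254 in².
Directional factor: 1.0 + 0.5 sin^1.5(90°) = 1.5.
F_nw = 0.6 × 80 × 1.5 = 72 ksi.
R_n/Ω = (72 × 2.254) / 2.0 = 81.13 kips.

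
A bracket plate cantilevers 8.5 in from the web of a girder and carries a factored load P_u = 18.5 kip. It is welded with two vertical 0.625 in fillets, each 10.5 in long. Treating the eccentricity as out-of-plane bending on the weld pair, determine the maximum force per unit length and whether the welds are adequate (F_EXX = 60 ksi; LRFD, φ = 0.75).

f_max ≈ 4.37 kip/in; adequate

L_w = 2 × 10.5 = 21 in; section modulus (unit throat) S = 2 × L²/6 = 36.75 in².
Direct shear f_v = P/L_w = 18.5/21 = 0.881 kip/in.
Moment M = P × e = 18.5 × 8.5 = 157.25 kip·in; bending f_b = M/S = 4.279 kip/in.
f_max = √(f_v² + f_b²) = √(0.881² + 4.279²) = 4.369 kip/in.
φr_n = 0.75 × 0.6 × 60 × (0.707 × 0.625) = 11.93 kip/in → adequate.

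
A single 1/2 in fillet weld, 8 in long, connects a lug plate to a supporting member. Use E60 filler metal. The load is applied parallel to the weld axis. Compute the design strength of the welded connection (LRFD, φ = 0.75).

φR_n ≈ 76.4 kip

E60XX → F_EXX = 60 ksi.
Effective throat t_e = 0.707 × 0.5 = 0.3535 in.
Total length L = 8 in; A_we = 0.3535 × 8 = 2.828 in².
F_nw = 0.6 F_EXX = 0.6 × 60 = 36 ksi.
φR_n = 0.75 × 36 × 2.828 = 76.36 kip.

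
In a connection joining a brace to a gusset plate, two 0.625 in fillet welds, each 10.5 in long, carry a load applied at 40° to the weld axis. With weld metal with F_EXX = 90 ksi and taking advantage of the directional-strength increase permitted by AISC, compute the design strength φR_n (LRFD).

t_e = 0.707 × 0.625 = 0.4419 in; A_we = 0.4419 × 21 = 9.279 in².
Directional factor: 1.0 + 0.5 sin^1.5(40°) = 1.258.
F_nw = 0.6 × 90 × 1.258 = 67.91 ksi.
φR_n = 0.75 × 67.91 × 9.279 = 472.7 kip.

φR_n ≈ 473 kip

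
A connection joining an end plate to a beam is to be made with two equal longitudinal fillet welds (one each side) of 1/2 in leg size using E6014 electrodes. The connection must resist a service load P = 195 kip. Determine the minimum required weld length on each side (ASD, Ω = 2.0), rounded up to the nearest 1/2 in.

E60XX → F_EXX = 60 ksi.
Throat t_e = 0.707 × 0.5 = 0.3535 in.
r_n/Ω = (0.6 × 60 × 0.3535) / 2.0 = 6.363 kip/in.
L_req = P / (r_n/Ω) = 195 / 6.363 = 30.65 in total.
Per side: 30.65 / 2 = 15.32 in.
Round up → use L = 15.5 in on each side.

L = 15.5 in on each side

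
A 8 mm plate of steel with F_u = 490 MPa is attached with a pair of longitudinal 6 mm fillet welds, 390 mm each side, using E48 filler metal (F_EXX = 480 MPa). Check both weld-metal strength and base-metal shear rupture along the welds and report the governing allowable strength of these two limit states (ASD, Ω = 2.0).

t_e = 0.707 × 6 = 4.242 mm; L = 780 mm.
Weld metal: R_n/Ω = (1/2.0) × 0.6 × 480 × 4.242 × 780 × 10⁻³ = 476.5 kN.
Base metal (shear rupture): R_n/Ω = (1/2.0) × 0.6 × 490 × 8 × 780 × 10⁻³ = 917.3 kN.
Governing: weld metal.

R_n/Ω ≈ 476 kN (weld metal governs)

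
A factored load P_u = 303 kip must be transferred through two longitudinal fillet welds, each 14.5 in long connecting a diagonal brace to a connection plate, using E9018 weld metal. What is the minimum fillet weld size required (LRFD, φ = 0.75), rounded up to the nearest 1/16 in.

E90XX → F_EXX = 90 ksi.
Total weld length L = 29 in.
Required throat t_e = P_u / (φ × 0.6 F_EXX × L) = 303 / (0.75 × 0.6 × 90 × 29) = 0.258 in.
Required leg w = t_e / 0.707 = 0.3649 in → use 3/8 in.

w = 3/8 in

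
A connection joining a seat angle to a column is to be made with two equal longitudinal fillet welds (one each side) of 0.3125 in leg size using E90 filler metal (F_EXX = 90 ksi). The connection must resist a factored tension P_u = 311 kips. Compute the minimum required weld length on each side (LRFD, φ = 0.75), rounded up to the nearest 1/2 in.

Throat t_e = 0.707 × 0.3125 = 0.2209 in.
φr_n = 0.75 × 0.6 × 90 × 0.2209 = 8.948 kips/in.
L_req = P_u / φr_n = 311 / 8.948 = 34.76 in total.
Per side: 34.76 / 2 = 17.38 in.
Round up → use L = 17.5 in on each side.

L = 17.5 in on each side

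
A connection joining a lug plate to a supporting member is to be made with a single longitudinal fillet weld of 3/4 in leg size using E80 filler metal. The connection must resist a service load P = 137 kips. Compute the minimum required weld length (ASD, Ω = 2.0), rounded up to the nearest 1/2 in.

L = 11 in

E80XX → F_EXX = 80 ksi.
Throat t_e = 0.707 × 0.75 = 0.5302 in.
r_n/Ω = (0.6 × 80 × 0.5302) / 2.0 = 12.73 kip/in.
L_req = P / (r_n/Ω) = 137 / 12.73 = 10.77 in total.
Round up → use L = 11 in.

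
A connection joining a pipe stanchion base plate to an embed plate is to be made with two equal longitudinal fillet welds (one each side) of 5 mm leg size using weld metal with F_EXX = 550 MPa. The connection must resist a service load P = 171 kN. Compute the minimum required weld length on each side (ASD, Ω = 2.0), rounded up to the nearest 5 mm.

L = 150 mm on each side

Throat t_e = 0.707 × 5 = 3.535 mm.
r_n/Ω = (0.6 × 550 × 3.535) / 2.0 = 583.3 N/mm = 0.5833 kN/mm.
L_req = P / (r_n/Ω) = 171 / 0.5833 = 293.2 mm total.
Per side: 293.2 / 2 = 146.6 mm.
Round up → use L = 150 mm on each side.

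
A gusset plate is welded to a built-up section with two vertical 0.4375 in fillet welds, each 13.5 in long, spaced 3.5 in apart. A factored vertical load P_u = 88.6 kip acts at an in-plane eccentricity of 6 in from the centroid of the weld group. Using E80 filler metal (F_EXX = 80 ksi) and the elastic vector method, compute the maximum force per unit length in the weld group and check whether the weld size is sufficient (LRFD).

f_max ≈ 8.93 kip/in; adequate

Total weld length L_w = 27 in. Treat welds as unit-width lines.
Polar moment about centroid: J = 2[d³/12 + d(b/2)²] = 2[13.5³/12 + 13.5×1.75²] = 492.8 in³.
Direct shear f_v = P/L_w = 88.6 / 27 = 3.281 kip/in (vertical).
Torsion M = P·e = 88.6 × 6 = 531.6 kip·in.
Critical point at (x, y) = (1.75, 6.75) from centroid. f_tx = M·y/J = 7.282 kip/in; f_ty = M·x/J = 1.888 kip/in.
Resultant f_max = √[f_tx² + (f_v + f_ty)²] = √[7.282² + (3.281 + 1.888)²] = 8.93 kip/in.
Capacity per unit length: φr_n = 0.75 × 0.6 × 80 × (0.707 × 0.4375) = 11.14 kip/in.
8.93 ≤ 11.14 → adequate.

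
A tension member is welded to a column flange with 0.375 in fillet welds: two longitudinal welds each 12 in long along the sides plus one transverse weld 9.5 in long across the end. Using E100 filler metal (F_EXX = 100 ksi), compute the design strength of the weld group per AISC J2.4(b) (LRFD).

t_e = 0.707 × 0.375 = 0.2651 in.
R_nwl = 0.6 × 100 × 0.2651 × 24 = 381.8 kip (longitudinal, 2 welds).
R_nwt = 0.6 × 100 × 0.2651 × 9.5 = 151.1 kip (transverse, base value).
(i) R_nwl + R_nwt = 532.9 kip; (ii) 0.85 R_nwl + 1.5 R_nwt = 551.2 kip.
R_n = max = 551.2 kip [governs: (ii)]; φR_n = 413.4 kip.

φR_n ≈ 413 kip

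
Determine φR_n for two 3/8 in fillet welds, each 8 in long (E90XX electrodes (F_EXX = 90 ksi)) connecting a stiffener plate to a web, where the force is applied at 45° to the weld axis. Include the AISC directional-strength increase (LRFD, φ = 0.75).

φR_n ≈ 223 kip

t_e = 0.707 × 0.375 = 0.2651 in; A_we = 0.2651 × 16 = 4.242 in².
Directional factor: 1.0 + 0.5 sin^1.5(45°) = 1.297.
F_nw = 0.6 × 90 × 1.297 = 70.05 ksi.
φR_n = 0.75 × 70.05 × 4.242 = 222.9 kip.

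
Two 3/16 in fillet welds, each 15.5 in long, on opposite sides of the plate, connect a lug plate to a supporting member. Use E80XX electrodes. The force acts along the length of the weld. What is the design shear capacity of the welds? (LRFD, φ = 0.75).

φR_n ≈ 148 kip

E80XX → F_EXX = 80 ksi.
Effective throat t_e = 0.707 × 0.1875 = 0.1326 in.
Total length L = 31 in; A_we = 0.1326 × 31 = 4.109 in².
F_nw = 0.6 F_EXX = 0.6 × 80 = 48 ksi.
φR_n = 0.75 × 48 × 4.109 = 147.9 kip.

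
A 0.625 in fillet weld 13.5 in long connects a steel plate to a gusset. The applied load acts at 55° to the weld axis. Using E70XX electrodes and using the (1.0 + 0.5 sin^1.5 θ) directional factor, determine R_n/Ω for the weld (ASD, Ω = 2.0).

E70XX → F_EXX = 70 ksi.
t_e = 0.707 × 0.625 = 0.4419 in; A_we = 0.4419 × 13.5 = 5.965 in².
Directional factor: 1.0 + 0.5 sin^1.5(55°) = 1.371.
F_nw = 0.6 × 70 × 1.371 = 57.57 ksi.
R_n/Ω = (57.57 × 5.965) / 2.0 = 171.7 kip.

R_n/Ω ≈ 172 kip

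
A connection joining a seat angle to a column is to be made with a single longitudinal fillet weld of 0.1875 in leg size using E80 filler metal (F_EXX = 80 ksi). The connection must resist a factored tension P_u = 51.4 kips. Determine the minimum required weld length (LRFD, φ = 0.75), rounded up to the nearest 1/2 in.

Throat t_e = 0.707 × 0.1875 = 0.1326 in.
φr_n = 0.75 × 0.6 × 80 × 0.1326 = 4.772 kips/in.
L_req = P_u / φr_n = 51.4 / 4.772 = 10.77 in total.
Round up → use L = 11 in.

L = 11 in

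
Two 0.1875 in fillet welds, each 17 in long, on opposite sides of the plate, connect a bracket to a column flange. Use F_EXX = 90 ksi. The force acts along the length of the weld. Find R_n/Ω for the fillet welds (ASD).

Effective throat t_e = 0.707 × 0.1875 = 0.1326 in.
Total length L = 34 in; A_we = 0.1326 × 34 = 4.507 in².
F_nw = 0.6 F_EXX = 0.6 × 90 = 54 ksi.
R_n = 54 × 4.507 = 243.4 kip; R_n/Ω = 243.4/2.0 = 121.7 kip.

R_n/Ω ≈ 122 kip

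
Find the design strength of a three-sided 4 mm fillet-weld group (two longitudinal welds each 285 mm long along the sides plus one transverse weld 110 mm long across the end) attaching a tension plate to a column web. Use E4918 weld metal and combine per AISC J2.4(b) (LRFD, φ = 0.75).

φR_n ≈ 424 kN

E49XX → F_EXX = 490 MPa.
t_e = 0.707 × 4 = 2.828 mm.
R_nwl = 0.6 × 490 × 2.828 × 570 × 10⁻³ = 473.9 kN (longitudinal, 2 welds).
R_nwt = 0.6 × 490 × 2.828 × 110 × 10⁻³ = 91.46 kN (transverse, base value).
(i) R_nwl + R_nwt = 565.4 kN; (ii) 0.85 R_nwl + 1.5 R_nwt = 540 kN.
R_n = max = 565.4 kN [governs: (i)]; φR_n = 424 kN.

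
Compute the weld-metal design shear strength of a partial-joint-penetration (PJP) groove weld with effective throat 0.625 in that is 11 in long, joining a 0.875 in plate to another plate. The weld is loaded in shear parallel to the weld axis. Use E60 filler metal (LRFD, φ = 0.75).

E60XX → F_EXX = 60 ksi.
Effective throat (given) t_e = 0.625 in.
A_we = 0.625 × 11 = 6.875 in².
F_nw = 0.6 F_EXX = 36 ksi.
φR_n = 0.75 × 36 × 6.875 = 185.6 kips.

φR_n ≈ 186 kips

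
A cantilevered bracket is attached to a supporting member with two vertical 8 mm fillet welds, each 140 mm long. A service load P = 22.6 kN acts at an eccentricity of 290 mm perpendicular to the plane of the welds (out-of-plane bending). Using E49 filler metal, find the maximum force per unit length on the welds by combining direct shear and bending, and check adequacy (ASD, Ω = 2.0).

f_max ≈ 1010 N/mm; NOT adequate

E49XX → F_EXX = 490 MPa.
L_w = 2 × 140 = 280 mm; section modulus (unit throat) S = 2 × L²/6 = 6533 mm².
Direct shear f_v = P/L_w = 22.6×10³/280 = 80.71 N/mm.
Moment M = P × e = 22.6×10³ × 290 = 6554000 N·mm; bending f_b = M/S = 1003 N/mm.
f_max = √(f_v² + f_b²) = √(80.71² + 1003²) = 1006 N/mm.
r_n/Ω = (1/2.0) × 0.6 × 490 × (0.707 × 8) = 831.4 N/mm → NOT adequate.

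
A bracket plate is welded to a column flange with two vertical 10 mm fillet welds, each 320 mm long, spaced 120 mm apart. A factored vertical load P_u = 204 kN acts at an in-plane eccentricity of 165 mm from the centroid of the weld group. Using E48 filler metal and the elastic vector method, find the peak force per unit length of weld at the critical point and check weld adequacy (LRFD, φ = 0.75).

f_max ≈ 903 N/mm; adequate

E48XX → F_EXX = 480 MPa.
Total weld length L_w = 640 mm. Treat welds as unit-width lines.
Polar moment about centroid: J = 2[d³/12 + d(b/2)²] = 2[320³/12 + 320×60²] = 7765000 mm³.
Direct shear f_v = P/L_w = 204×10³ / 640 = 318.8 N/mm (vertical).
Torsion M = P·e = 204×10³ × 165 = 33660000 N·mm.
Critical point at (x, y) = (60, 160) from centroid. f_tx = M·y/J = 693.5 N/mm; f_ty = M·x/J = 260.1 N/mm.
Resultant f_max = √[f_tx² + (f_v + f_ty)²] = √[693.5² + (318.8 + 260.1)²] = 903.4 N/mm.
Capacity per unit length: φr_n = 0.75 × 0.6 × 480 × (0.707 × 10) = 1527 N/mm.
903.4 ≤ 1527 → adequate.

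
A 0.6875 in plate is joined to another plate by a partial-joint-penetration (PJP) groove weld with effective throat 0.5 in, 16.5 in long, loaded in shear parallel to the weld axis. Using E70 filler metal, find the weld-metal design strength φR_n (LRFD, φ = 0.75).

φR_n ≈ 260 kip

E70XX → F_EXX = 70 ksi.
Effective throat (given) t_e = 0.5 in.
A_we = 0.5 × 16.5 = 8.25 in².
F_nw = 0.6 F_EXX = 42 ksi.
φR_n = 0.75 × 42 × 8.25 = 259.9 kip.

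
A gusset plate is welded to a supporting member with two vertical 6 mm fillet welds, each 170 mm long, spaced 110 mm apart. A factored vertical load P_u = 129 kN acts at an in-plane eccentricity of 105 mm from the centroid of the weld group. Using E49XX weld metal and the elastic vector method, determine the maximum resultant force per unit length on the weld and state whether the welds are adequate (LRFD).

f_max ≈ 1000 N/mm; NOT adequate

E49XX → F_EXX = 490 MPa.
Total weld length L_w = 340 mm. Treat welds as unit-width lines.
Polar moment about centroid: J = 2[d³/12 + d(b/2)²] = 2[170³/12 + 170×55²] = 1847000 mm³.
Direct shear f_v = P/L_w = 129×10³ / 340 = 379.4 N/mm (vertical).
Torsion M = P·e = 129×10³ × 105 = 13545000 N·mm.
Critical point at (x, y) = (55, 85) from centroid. f_tx = M·y/J = 623.2 N/mm; f_ty = M·x/J = 403.3 N/mm.
Resultant f_max = √[f_tx² + (f_v + f_ty)²] = √[623.2² + (379.4 + 403.3)²] = 1001 N/mm.
Capacity per unit length: φr_n = 0.75 × 0.6 × 490 × (0.707 × 6) = 935.4 N/mm.
1001 > 935.4 → NOT adequate.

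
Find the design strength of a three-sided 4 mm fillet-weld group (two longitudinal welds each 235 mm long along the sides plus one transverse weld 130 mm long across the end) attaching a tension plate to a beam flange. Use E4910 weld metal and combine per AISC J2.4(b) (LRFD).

E49XX → F_EXX = 490 MPa.
t_e = 0.707 × 4 = 2.828 mm.
R_nwl = 0.6 × 490 × 2.828 × 470 × 10⁻³ = 390.8 kN (longitudinal, 2 welds).
R_nwt = 0.6 × 490 × 2.828 × 130 × 10⁻³ = 108.1 kN (transverse, base value).
(i) R_nwl + R_nwt = 498.9 kN; (ii) 0.85 R_nwl + 1.5 R_nwt = 494.3 kN.
R_n = max = 498.9 kN [governs: (i)]; φR_n = 374.1 kN.

φR_n ≈ 374 kN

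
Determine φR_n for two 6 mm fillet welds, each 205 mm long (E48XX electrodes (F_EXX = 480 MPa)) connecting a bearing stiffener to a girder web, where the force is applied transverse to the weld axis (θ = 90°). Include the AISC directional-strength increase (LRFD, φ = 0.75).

φR_n ≈ 564 kN

t_e = 0.707 × 6 = 4.242 mm; A_we = 4.242 × 410 = 1739 mm².
Directional factor: 1.0 + 0.5 sin^1.5(90°) = 1.5.
F_nw = 0.6 × 480 × 1.5 = 432 MPa.
φR_n = 0.75 × 432 × 1739 × 10⁻³ = 563.5 kN.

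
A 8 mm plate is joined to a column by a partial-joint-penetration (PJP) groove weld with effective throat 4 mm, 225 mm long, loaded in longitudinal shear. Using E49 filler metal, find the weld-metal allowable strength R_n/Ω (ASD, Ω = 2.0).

R_n/Ω ≈ 132 kN

E49XX → F_EXX = 490 MPa.
Effective throat (given) t_e = 4 mm.
A_we = 4 × 225 = 900 mm².
F_nw = 0.6 F_EXX = 294 MPa.
R_n/Ω = (294 × 900) / 2.0 × 10⁻³ = 132.3 kN.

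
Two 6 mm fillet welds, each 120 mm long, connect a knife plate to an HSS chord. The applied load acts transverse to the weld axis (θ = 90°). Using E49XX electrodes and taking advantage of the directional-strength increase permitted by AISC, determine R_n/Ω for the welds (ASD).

E49XX → F_EXX = 490 MPa.
t_e = 0.707 × 6 = 4.242 mm; A_we = 4.242 × 240 = 1018 mm².
Directional factor: 1.0 + 0.5 sin^1.5(90°) = 1.5.
F_nw = 0.6 × 490 × 1.5 = 441 MPa.
R_n/Ω = (441 × 1018) / 2.0 × 10⁻³ = 224.5 kN.

R_n/Ω ≈ 224 kN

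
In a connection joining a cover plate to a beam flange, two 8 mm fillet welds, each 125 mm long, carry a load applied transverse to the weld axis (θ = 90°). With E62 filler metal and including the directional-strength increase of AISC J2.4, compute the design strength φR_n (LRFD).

φR_n ≈ 592 kN

E62XX → F_EXX = 620 MPa.
t_e = 0.707 × 8 = 5.656 mm; A_we = 5.656 × 250 = 1414 mm².
Directional factor: 1.0 + 0.5 sin^1.5(90°) = 1.5.
F_nw = 0.6 × 620 × 1.5 = 558 MPa.
φR_n = 0.75 × 558 × 1414 × 10⁻³ = 591.8 kN.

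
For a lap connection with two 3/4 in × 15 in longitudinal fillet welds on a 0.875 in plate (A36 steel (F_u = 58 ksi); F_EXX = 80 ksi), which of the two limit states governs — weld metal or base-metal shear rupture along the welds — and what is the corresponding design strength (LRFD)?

t_e = 0.707 × 0.75 = 0.5302 in; L = 30 in.
Weld metal: φR_n = 0.75 × 0.6 × 80 × 0.5302 × 30 = 572.7 kips.
Base metal (shear rupture): φR_n = 0.75 × 0.6 × 58 × 0.875 × 30 = 685.1 kips.
Governing: weld metal.

φR_n ≈ 573 kips (weld metal governs)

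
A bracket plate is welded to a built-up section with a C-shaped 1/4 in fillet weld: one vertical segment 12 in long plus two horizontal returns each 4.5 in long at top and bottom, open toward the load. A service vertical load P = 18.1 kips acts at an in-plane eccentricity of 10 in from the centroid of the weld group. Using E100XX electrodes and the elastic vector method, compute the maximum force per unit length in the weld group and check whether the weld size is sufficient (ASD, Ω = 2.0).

f_max ≈ 3.01 kip/in; adequate

E100XX → F_EXX = 100 ksi.
Total weld length L_w = 21 in. Treat welds as unit-width lines.
Centroid: x̄ = 2×4.5×2.25 / 21 = 0.9643 in from the vertical weld.
Polar moment about centroid: J = I_x + I_y = [12³/12 + 2×4.5×6²] + [12×0.9643² + 2(4.5³/12 + 4.5×1.286²)] = 509.2 in³.
Direct shear f_v = P/L_w = 18.1 / 21 = 0.8619 kip/in (vertical).
Torsion M = P·e = 18.1 × 10 = 181 kip·in.
Critical point at (x, y) = (3.536, 6) from centroid. f_tx = M·y/J = 2.133 kip/in; f_ty = M·x/J = 1.257 kip/in.
Resultant f_max = √[f_tx² + (f_v + f_ty)²] = √[2.133² + (0.8619 + 1.257)²] = 3.006 kip/in.
Capacity per unit length: r_n/Ω = (1/2.0) × 0.6 × 100 × (0.707 × 0.25) = 5.302 kip/in.
3.006 ≤ 5.302 → adequate.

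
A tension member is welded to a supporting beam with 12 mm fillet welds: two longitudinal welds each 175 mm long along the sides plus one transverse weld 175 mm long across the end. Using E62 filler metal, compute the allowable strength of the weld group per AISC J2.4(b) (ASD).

E62XX → F_EXX = 620 MPa.
t_e = 0.707 × 12 = 8.484 mm.
R_nwl = 0.6 × 620 × 8.484 × 350 × 10⁻³ = 1105 kN (longitudinal, 2 welds).
R_nwt = 0.6 × 620 × 8.484 × 175 × 10⁻³ = 552.3 kN (transverse, base value).
(i) R_nwl + R_nwt = 1657 kN; (ii) 0.85 R_nwl + 1.5 R_nwt = 1767 kN.
R_n = max = 1767 kN [governs: (ii)]; R_n/Ω = 883.7 kN.

R_n/Ω ≈ 884 kN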